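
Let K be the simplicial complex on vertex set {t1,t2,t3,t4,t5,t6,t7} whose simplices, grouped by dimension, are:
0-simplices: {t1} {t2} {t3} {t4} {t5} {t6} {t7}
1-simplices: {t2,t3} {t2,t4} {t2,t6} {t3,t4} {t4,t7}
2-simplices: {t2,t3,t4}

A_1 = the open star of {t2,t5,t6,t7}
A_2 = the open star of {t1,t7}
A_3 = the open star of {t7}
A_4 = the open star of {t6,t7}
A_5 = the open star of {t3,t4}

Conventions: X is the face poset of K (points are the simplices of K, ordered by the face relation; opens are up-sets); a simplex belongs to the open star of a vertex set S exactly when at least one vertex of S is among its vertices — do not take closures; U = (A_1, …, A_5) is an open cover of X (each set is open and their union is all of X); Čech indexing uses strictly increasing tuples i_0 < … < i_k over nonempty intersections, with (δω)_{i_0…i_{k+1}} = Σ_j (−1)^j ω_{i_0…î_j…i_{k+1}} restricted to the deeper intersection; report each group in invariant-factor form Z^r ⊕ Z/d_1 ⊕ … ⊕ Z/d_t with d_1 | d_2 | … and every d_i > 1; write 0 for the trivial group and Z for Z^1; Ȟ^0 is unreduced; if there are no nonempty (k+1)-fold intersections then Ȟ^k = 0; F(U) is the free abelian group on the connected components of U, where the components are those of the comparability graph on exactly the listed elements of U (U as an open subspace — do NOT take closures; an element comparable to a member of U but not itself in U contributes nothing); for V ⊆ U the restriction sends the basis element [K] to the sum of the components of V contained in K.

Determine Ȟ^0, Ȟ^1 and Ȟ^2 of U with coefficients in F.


nonempty intersections:
  A1={{t2},{t5},{t6},{t7},{t2,t3},{t2,t4},{t2,t6},{t4,t7},{t2,t3,t4}} A2={{t1},{t7},{t4,t7}} A3={{t7},{t4,t7}} A4={{t6},{t7},{t2,t6},{t4,t7}} A5={{t3},{t4},{t2,t3},{t2,t4},{t3,t4},{t4,t7},{t2,t3,t4}}
  A12={{t7},{t4,t7}} A13={{t7},{t4,t7}} A14={{t6},{t7},{t2,t6},{t4,t7}} A15={{t2,t3},{t2,t4},{t4,t7},{t2,t3,t4}} A23={{t7},{t4,t7}} A24={{t7},{t4,t7}} A25={{t4,t7}} A34={{t7},{t4,t7}} A35={{t4,t7}} A45={{t4,t7}}
  A123={{t7},{t4,t7}} A124={{t7},{t4,t7}} A125={{t4,t7}} A134={{t7},{t4,t7}} A135={{t4,t7}} A145={{t4,t7}} A234={{t7},{t4,t7}} A235={{t4,t7}} A245={{t4,t7}} A345={{t4,t7}}
  A1234={{t7},{t4,t7}} A1235={{t4,t7}} A1245={{t4,t7}} A1345={{t4,t7}} A2345={{t4,t7}}
  A12345={{t4,t7}}
components per intersection:
  A1: {{t2},{t6},{t2,t3},{t2,t4},{t2,t6},{t2,t3,t4}} {{t5}} {{t7},{t4,t7}}
  A2: {{t1}} {{t7},{t4,t7}}
  A3: {{t7},{t4,t7}}
  A4: {{t6},{t2,t6}} {{t7},{t4,t7}}
  A5: {{t3},{t4},{t2,t3},{t2,t4},{t3,t4},{t4,t7},{t2,t3,t4}}
  A12: {{t7},{t4,t7}}
  A13: {{t7},{t4,t7}}
  A14: {{t6},{t2,t6}} {{t7},{t4,t7}}
  A15: {{t2,t3},{t2,t4},{t2,t3,t4}} {{t4,t7}}
  A23: {{t7},{t4,t7}}
  A24: {{t7},{t4,t7}}
  A25: {{t4,t7}}
  A34: {{t7},{t4,t7}}
  A35: {{t4,t7}}
  A45: {{t4,t7}}
  A123: {{t7},{t4,t7}}
  A124: {{t7},{t4,t7}}
  A125: {{t4,t7}}
  A134: {{t7},{t4,t7}}
  A135: {{t4,t7}}
  A145: {{t4,t7}}
  A234: {{t7},{t4,t7}}
  A235: {{t4,t7}}
  A245: {{t4,t7}}
  A345: {{t4,t7}}
  A1234: {{t7},{t4,t7}}
  A1235: {{t4,t7}}
  A1245: {{t4,t7}}
  A1345: {{t4,t7}}
  A2345: {{t4,t7}}
  A12345: {{t4,t7}}
C dims 9,12,10,5; δ0: rk 6, SNF 1^6; δ1: rk 6, SNF 1^6; δ2: rk 4, SNF 1^4
Ȟ^0: (9−6)−0=3 ⇒ Z^3
Ȟ^1: (12−6)−6=0 ⇒ 0
Ȟ^2: (10−4)−6=0 ⇒ 0

Ȟ^0 = Z^3; Ȟ^1 = 0; Ȟ^2 = 0


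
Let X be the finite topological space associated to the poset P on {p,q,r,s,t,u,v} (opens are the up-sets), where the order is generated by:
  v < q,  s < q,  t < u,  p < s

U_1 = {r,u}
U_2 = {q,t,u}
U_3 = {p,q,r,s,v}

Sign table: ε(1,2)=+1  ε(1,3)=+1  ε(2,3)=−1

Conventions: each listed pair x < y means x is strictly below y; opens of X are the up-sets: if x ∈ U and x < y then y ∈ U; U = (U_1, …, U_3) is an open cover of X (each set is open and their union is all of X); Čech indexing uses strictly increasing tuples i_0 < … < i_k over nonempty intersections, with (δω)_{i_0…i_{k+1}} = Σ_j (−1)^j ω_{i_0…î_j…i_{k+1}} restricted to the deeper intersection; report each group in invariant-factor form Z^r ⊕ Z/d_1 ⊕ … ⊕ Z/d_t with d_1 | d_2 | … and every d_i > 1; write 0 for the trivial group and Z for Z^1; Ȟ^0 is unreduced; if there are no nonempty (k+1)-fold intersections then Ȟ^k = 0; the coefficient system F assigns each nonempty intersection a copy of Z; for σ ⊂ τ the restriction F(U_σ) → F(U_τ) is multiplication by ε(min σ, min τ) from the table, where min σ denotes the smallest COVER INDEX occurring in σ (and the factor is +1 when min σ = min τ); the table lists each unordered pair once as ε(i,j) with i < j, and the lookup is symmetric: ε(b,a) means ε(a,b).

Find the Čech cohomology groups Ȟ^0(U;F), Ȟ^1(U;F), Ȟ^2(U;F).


Ȟ^0(U;F) ≅ 0, Ȟ^1(U;F) ≅ Z/2, Ȟ^2(U;F) ≅ 0

nerve simplices:
  U12={u} U13={r} U23={q}
C dims 3,3; δ0: rk 3, SNF 1^2·2
degree 0: 3−3−0 = 0 → Ȟ^0 ≅ 0
degree 1: 3−0−3 = 0 plus torsion [2] → Ȟ^1 ≅ Z/2
degree 2: 0−0−0 = 0 → Ȟ^2 ≅ 0


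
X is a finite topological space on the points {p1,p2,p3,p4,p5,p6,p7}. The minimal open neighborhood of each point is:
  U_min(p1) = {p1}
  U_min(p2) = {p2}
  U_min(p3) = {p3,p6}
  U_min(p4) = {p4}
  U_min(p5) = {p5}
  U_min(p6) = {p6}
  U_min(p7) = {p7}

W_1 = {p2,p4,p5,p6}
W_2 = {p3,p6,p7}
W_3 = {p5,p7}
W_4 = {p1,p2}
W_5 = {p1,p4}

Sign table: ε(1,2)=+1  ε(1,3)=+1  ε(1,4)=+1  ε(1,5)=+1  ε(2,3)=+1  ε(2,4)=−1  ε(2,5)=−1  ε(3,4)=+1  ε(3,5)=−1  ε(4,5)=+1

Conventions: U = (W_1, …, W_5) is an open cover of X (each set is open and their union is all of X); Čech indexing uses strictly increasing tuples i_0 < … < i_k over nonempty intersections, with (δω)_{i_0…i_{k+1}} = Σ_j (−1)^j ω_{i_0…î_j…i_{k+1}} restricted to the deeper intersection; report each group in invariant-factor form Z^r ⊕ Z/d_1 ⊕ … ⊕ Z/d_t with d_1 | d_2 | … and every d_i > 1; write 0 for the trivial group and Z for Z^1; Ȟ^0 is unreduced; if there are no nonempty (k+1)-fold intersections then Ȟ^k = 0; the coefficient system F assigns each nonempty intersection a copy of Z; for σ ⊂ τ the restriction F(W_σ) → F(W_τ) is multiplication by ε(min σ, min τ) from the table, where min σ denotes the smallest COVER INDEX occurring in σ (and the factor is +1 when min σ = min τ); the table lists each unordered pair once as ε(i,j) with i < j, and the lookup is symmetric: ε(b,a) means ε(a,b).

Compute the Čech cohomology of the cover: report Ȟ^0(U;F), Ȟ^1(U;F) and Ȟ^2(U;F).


Ȟ^0(U;F) ≅ Z; Ȟ^1(U;F) ≅ Z^2; Ȟ^2(U;F) ≅ 0

nerve of the cover:
  W12={p6} W13={p5} W14={p2} W15={p4} W23={p7} W45={p1}
C dims 5,6; δ0: rk 4, SNF 1^4
Ȟ^0 = (5 − 4) − 0 = 1, so Ȟ^0 ≅ Z
Ȟ^1 = (6 − 0) − 4 = 2, so Ȟ^1 ≅ Z^2
Ȟ^2 = (0 − 0) − 0 = 0, so Ȟ^2 ≅ 0


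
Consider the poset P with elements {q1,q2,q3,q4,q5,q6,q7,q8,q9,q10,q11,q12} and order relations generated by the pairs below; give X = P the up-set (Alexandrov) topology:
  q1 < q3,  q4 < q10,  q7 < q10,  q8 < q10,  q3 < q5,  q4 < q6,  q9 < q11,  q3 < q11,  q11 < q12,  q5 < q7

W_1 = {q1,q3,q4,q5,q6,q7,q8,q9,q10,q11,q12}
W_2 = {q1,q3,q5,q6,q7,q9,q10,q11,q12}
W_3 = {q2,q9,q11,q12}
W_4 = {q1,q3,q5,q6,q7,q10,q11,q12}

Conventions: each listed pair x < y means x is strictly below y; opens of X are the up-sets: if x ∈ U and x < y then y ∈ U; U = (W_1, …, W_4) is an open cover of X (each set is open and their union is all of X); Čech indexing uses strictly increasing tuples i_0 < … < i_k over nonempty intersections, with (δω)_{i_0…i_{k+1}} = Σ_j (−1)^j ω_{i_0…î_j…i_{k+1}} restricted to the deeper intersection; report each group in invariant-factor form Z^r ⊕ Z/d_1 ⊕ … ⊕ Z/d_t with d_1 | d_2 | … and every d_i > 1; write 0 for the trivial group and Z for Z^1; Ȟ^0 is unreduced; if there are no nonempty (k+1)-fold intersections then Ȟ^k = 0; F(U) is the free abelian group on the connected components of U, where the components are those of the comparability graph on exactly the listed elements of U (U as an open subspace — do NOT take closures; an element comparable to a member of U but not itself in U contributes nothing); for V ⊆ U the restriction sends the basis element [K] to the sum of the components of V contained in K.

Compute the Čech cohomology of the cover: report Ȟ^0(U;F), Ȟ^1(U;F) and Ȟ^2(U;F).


cover nerve:
  W12={q1,q3,q5,q6,q7,q9,q10,q11,q12} W13={q9,q11,q12} W14={q1,q3,q5,q6,q7,q10,q11,q12} W23={q9,q11,q12} W24={q1,q3,q5,q6,q7,q10,q11,q12} W34={q11,q12}
  W123={q9,q11,q12} W124={q1,q3,q5,q6,q7,q10,q11,q12} W134={q11,q12} W234={q11,q12}
  W1234={q11,q12}
components per intersection:
  W1: {q1,q3,q4,q5,q6,q7,q8,q9,q10,q11,q12}
  W2: {q1,q3,q5,q7,q9,q10,q11,q12} {q6}
  W3: {q2} {q9,q11,q12}
  W4: {q1,q3,q5,q7,q10,q11,q12} {q6}
  W12: {q1,q3,q5,q7,q9,q10,q11,q12} {q6}
  W13: {q9,q11,q12}
  W14: {q1,q3,q5,q7,q10,q11,q12} {q6}
  W23: {q9,q11,q12}
  W24: {q1,q3,q5,q7,q10,q11,q12} {q6}
  W34: {q11,q12}
  W123: {q9,q11,q12}
  W124: {q1,q3,q5,q7,q10,q11,q12} {q6}
  W134: {q11,q12}
  W234: {q11,q12}
  W1234: {q11,q12}
C dims 7,9,5,1; δ0: rk 5, SNF 1^5; δ1: rk 4, SNF 1^4; δ2: rk 1, SNF 1^1
Ȟ^0: (7−5)−0=2 ⇒ Z^2
Ȟ^1: (9−4)−5=0 ⇒ 0
Ȟ^2: (5−1)−4=0 ⇒ 0

Ȟ^0 = Z^2, Ȟ^1 = 0 and Ȟ^2 = 0


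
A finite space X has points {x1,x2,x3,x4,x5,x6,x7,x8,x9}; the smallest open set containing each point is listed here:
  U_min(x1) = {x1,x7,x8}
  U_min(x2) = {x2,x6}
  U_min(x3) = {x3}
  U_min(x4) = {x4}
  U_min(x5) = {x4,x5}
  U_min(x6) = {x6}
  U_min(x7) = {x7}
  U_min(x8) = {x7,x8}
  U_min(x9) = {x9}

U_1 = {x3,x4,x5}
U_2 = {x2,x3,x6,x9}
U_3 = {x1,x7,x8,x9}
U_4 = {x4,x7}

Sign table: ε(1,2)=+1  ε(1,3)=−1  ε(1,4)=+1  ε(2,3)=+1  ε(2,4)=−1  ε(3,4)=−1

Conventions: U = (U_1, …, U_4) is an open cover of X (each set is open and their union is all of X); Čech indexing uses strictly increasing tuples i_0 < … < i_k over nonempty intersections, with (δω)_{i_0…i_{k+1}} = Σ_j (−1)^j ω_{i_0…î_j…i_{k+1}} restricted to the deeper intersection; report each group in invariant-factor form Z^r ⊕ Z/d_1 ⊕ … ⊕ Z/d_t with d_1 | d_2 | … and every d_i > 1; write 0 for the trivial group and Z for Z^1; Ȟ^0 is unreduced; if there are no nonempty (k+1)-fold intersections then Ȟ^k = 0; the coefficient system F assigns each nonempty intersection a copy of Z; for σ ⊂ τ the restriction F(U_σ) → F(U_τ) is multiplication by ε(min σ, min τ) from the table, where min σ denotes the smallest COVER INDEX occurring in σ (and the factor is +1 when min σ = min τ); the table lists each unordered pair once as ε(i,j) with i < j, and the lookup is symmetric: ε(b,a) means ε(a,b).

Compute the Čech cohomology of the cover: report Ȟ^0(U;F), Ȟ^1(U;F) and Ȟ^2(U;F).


Ȟ^0(U;F) ≅ 0; Ȟ^1(U;F) ≅ Z/2; Ȟ^2(U;F) ≅ 0

nonempty intersections:
  U12={x3} U14={x4} U23={x9} U34={x7}
C dims 4,4; δ0: rk 4, SNF 1^3·2
Ȟ^0: (4−4)−0=0 ⇒ 0
Ȟ^1: (4−0)−4=0 plus torsion [2] ⇒ Z/2
Ȟ^2: (0−0)−0=0 ⇒ 0


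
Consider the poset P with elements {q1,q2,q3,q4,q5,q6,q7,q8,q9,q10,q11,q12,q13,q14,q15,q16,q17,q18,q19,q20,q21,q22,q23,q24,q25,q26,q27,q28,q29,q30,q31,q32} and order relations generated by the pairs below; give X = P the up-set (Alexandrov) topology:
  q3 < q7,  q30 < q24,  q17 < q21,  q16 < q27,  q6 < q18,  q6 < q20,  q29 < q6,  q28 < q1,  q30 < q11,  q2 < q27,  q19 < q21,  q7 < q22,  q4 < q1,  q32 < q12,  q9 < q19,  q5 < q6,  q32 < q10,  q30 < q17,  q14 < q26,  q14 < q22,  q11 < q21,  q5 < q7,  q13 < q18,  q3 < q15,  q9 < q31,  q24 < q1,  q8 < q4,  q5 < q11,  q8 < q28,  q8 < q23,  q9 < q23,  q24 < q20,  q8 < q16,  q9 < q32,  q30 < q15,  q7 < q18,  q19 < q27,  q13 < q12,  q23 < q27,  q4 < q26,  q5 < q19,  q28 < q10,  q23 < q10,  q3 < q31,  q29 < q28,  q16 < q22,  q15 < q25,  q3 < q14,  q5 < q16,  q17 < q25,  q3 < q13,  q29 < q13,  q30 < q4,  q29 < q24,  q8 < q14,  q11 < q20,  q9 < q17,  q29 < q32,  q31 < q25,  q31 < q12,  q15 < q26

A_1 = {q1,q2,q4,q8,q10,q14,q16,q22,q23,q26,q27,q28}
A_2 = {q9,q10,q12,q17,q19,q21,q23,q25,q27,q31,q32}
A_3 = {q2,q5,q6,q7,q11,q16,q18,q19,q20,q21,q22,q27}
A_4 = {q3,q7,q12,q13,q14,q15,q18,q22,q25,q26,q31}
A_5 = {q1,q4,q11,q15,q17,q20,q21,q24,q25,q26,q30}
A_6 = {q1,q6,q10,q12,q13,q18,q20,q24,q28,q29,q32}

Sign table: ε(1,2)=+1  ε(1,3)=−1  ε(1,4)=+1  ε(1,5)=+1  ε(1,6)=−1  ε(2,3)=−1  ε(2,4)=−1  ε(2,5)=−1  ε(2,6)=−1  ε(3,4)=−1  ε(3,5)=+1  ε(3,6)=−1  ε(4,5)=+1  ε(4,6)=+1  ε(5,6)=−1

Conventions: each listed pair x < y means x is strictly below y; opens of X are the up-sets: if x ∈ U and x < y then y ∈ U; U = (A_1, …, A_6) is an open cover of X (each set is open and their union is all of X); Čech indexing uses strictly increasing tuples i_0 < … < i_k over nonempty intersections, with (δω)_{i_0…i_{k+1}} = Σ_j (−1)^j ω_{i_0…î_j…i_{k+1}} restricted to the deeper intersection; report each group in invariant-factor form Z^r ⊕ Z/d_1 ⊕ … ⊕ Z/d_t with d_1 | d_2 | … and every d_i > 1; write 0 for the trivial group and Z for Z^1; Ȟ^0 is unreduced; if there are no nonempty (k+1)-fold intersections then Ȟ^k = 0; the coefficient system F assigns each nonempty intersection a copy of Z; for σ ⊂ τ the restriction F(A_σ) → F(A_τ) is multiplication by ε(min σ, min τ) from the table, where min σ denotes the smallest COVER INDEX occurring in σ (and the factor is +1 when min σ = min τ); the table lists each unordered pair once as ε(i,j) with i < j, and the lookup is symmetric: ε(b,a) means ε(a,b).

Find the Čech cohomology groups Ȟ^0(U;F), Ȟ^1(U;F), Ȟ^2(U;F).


Ȟ^0 ≅ 0, Ȟ^1 ≅ Z/2, Ȟ^2 ≅ Z

cover nerve:
  A12={q10,q23,q27} A13={q2,q16,q22,q27} A14={q14,q22,q26} A15={q1,q4,q26} A16={q1,q10,q28} A23={q19,q21,q27} A24={q12,q25,q31} A25={q17,q21,q25} A26={q10,q12,q32} A34={q7,q18,q22} A35={q11,q20,q21} A36={q6,q18,q20} A45={q15,q25,q26} A46={q12,q13,q18} A56={q1,q20,q24}
  A123={q27} A126={q10} A134={q22} A145={q26} A156={q1} A235={q21} A245={q25} A246={q12} A346={q18} A356={q20}
C dims 6,15,10; δ0: rk 6, SNF 1^5·2; δ1: rk 9, SNF 1^9
Ȟ^0: (6−6)−0=0 ⇒ 0
Ȟ^1: (15−9)−6=0 plus torsion [2] ⇒ Z/2
Ȟ^2: (10−0)−9=1 ⇒ Z


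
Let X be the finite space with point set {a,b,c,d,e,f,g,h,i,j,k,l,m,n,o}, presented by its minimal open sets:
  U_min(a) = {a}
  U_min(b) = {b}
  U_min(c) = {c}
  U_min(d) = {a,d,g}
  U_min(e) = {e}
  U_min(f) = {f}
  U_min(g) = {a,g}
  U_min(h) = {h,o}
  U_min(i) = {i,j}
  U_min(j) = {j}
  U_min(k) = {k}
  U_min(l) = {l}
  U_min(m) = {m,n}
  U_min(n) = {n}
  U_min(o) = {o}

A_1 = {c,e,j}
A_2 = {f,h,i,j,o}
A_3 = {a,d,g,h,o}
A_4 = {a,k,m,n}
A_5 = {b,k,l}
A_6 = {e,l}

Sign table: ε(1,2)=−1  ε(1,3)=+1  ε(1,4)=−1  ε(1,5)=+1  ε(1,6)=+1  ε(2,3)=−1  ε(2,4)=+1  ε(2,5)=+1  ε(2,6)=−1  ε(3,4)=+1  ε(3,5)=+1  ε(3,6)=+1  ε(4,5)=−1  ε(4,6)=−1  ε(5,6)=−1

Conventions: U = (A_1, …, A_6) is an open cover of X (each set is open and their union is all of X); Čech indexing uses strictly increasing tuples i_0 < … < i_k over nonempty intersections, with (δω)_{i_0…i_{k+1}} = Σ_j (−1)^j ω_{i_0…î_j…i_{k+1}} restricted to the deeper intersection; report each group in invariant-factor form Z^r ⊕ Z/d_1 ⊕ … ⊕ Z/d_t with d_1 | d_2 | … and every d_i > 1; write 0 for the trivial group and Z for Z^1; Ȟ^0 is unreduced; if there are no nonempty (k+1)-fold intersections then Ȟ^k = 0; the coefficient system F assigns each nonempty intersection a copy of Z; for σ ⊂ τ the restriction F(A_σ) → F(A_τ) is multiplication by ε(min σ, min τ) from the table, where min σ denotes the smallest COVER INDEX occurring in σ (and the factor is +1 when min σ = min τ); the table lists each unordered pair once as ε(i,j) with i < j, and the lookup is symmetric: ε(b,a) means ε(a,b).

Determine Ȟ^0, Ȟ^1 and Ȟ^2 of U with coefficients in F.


Ȟ^0 = Z,  Ȟ^1 = Z,  Ȟ^2 = 0

nerve of the cover:
  A12={j} A16={e} A23={h,o} A34={a} A45={k} A56={l}
C dims 6,6; δ0: rk 5, SNF 1^5
Ȟ^0 = (6 − 5) − 0 = 1, so Ȟ^0 ≅ Z
Ȟ^1 = (6 − 0) − 5 = 1, so Ȟ^1 ≅ Z
Ȟ^2 = (0 − 0) − 0 = 0, so Ȟ^2 ≅ 0


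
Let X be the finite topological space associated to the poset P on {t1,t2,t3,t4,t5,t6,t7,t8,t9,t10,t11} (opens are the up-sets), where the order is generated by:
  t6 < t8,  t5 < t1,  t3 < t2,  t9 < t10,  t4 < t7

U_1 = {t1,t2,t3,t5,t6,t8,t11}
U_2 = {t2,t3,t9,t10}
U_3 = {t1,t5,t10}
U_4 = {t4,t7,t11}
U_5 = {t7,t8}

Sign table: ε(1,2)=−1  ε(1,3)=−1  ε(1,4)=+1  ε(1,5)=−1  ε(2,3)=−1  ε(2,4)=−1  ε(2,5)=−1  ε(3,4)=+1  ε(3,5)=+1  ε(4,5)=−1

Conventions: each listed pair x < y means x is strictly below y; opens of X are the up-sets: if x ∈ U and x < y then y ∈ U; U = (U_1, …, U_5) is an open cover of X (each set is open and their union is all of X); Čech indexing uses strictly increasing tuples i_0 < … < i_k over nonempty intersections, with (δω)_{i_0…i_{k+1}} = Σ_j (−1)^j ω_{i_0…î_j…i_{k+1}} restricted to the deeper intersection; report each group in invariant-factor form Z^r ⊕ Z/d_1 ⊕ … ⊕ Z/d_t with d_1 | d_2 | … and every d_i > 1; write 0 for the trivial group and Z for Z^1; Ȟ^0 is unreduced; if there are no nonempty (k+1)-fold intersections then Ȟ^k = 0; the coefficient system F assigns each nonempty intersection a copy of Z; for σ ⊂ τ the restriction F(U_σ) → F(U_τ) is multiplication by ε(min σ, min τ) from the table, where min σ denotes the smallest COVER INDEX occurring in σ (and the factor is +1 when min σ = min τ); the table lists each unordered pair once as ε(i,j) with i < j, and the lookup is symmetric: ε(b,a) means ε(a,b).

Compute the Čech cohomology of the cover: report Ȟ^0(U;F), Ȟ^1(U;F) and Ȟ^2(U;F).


nerve of the cover:
  U12={t2,t3} U13={t1,t5} U14={t11} U15={t8} U23={t10} U45={t7}
C dims 5,6; δ0: rk 5, SNF 1^4·2
Ȟ^0 = (5 − 5) − 0 = 0, so Ȟ^0 ≅ 0
Ȟ^1 = (6 − 0) − 5 = 1 plus torsion [2], so Ȟ^1 ≅ Z ⊕ Z/2
Ȟ^2 = (0 − 0) − 0 = 0, so Ȟ^2 ≅ 0

Ȟ^0 = 0; Ȟ^1 = Z ⊕ Z/2; Ȟ^2 = 0


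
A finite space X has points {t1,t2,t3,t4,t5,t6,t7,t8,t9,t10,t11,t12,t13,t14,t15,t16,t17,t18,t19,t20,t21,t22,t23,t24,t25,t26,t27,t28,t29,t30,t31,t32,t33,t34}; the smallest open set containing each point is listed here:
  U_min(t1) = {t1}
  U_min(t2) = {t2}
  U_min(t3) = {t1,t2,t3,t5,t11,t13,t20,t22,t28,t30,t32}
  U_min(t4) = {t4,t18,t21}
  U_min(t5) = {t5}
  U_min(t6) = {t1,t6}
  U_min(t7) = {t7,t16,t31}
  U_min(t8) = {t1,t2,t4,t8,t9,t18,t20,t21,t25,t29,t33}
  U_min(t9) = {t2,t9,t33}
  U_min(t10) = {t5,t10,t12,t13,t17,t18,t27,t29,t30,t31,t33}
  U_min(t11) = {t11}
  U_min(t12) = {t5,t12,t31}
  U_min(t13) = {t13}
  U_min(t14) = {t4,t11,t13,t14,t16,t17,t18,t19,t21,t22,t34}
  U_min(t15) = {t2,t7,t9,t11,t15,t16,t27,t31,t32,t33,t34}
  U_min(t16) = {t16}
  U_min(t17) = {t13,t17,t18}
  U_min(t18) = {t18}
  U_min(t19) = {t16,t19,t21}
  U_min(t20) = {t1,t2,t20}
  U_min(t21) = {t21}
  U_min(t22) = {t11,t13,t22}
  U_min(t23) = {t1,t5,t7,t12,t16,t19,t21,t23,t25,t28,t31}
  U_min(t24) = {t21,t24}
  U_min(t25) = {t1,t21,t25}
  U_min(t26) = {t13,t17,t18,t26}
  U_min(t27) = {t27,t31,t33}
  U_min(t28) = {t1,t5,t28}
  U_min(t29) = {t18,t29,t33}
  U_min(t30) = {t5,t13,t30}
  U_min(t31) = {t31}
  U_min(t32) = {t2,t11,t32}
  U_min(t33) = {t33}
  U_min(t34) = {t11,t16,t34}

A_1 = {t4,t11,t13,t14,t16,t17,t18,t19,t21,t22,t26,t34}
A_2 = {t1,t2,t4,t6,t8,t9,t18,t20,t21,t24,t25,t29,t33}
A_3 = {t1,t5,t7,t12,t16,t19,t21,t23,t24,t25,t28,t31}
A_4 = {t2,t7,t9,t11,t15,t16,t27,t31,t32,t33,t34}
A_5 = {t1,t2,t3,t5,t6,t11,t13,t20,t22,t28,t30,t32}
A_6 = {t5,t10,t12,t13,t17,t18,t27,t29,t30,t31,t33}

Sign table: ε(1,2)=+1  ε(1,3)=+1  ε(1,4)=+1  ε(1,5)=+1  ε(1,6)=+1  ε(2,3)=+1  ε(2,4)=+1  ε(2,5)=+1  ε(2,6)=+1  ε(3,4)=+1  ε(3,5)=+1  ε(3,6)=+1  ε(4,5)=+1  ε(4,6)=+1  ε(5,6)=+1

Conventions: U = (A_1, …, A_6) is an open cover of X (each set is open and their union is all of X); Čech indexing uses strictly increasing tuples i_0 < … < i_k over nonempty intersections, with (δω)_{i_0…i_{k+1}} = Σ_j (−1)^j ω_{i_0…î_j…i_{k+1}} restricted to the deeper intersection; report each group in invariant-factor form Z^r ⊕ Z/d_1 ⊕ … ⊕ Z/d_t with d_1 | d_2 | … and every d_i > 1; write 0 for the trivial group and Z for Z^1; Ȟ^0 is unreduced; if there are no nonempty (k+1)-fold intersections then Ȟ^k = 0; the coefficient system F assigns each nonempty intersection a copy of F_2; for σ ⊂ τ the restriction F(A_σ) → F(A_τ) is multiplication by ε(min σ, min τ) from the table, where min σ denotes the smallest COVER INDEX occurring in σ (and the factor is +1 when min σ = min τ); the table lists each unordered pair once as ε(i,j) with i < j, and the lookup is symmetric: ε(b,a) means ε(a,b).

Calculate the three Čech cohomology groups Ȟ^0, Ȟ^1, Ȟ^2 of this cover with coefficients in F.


Ȟ^0(U;F) ≅ Z/2, Ȟ^1(U;F) ≅ Z/2, Ȟ^2(U;F) ≅ Z/2

intersection data:
  A12={t4,t18,t21} A13={t16,t19,t21} A14={t11,t16,t34} A15={t11,t13,t22} A16={t13,t17,t18} A23={t1,t21,t24,t25} A24={t2,t9,t33} A25={t1,t2,t6,t20} A26={t18,t29,t33} A34={t7,t16,t31} A35={t1,t5,t28} A36={t5,t12,t31} A45={t2,t11,t32} A46={t27,t31,t33} A56={t5,t13,t30}
  A123={t21} A126={t18} A134={t16} A145={t11} A156={t13} A235={t1} A245={t2} A246={t33} A346={t31} A356={t5}
C dims 6,15,10; δ0: rk_F2 5; δ1: rk_F2 9
Ȟ^0 = (6 − 5) − 0 = 1, so Ȟ^0 ≅ Z/2
Ȟ^1 = (15 − 9) − 5 = 1, so Ȟ^1 ≅ Z/2
Ȟ^2 = (10 − 0) − 9 = 1, so Ȟ^2 ≅ Z/2


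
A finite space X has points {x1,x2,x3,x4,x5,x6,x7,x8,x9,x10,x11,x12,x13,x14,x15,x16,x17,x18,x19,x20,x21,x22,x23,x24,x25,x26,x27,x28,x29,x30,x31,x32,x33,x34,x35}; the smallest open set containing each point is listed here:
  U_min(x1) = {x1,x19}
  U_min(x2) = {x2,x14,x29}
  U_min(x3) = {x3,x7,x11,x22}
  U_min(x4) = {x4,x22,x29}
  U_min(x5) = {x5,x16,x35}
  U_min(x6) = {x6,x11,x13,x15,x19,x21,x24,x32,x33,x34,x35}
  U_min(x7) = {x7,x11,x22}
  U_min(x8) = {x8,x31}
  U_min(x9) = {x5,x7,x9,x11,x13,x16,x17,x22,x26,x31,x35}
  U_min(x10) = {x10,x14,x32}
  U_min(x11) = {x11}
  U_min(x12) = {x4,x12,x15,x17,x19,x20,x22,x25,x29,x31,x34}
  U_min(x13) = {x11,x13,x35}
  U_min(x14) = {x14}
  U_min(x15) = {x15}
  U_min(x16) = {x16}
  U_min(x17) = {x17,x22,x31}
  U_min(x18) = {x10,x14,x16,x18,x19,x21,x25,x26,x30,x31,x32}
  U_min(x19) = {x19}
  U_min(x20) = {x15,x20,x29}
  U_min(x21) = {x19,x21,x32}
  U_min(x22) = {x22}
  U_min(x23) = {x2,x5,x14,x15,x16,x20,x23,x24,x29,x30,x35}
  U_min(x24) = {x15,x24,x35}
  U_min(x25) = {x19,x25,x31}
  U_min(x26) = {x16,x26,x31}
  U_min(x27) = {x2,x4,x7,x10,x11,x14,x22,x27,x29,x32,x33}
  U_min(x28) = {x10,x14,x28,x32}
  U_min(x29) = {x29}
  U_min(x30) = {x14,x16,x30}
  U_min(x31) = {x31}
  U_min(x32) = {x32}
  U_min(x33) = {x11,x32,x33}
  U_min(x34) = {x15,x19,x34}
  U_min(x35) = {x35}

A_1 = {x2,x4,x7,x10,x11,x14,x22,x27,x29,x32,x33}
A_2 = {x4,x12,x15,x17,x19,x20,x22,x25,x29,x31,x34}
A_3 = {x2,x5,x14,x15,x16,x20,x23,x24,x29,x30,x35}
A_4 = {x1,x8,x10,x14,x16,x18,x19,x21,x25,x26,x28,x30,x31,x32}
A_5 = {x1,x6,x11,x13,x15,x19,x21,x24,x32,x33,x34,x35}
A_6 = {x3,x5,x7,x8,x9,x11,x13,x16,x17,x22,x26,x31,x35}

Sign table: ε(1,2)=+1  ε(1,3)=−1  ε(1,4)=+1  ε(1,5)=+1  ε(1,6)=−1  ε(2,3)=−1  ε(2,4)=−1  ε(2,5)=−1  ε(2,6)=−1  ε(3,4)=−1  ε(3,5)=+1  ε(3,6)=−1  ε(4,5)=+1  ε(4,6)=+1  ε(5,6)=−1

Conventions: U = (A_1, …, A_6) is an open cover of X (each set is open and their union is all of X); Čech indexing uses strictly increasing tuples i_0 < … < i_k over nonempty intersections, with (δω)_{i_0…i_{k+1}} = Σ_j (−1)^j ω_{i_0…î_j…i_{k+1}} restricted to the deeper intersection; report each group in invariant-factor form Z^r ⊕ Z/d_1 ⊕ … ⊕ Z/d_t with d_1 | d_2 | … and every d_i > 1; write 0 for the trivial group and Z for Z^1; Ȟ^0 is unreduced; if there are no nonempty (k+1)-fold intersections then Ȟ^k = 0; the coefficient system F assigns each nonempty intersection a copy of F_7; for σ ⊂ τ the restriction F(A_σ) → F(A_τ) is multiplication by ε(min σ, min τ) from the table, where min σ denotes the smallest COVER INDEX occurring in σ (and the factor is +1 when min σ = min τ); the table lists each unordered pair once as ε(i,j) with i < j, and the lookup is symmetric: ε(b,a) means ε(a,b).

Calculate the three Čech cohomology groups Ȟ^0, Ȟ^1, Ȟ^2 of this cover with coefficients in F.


Ȟ^0 = 0; Ȟ^1 = 0; Ȟ^2 = Z/7

nerve simplices:
  A12={x4,x22,x29} A13={x2,x14,x29} A14={x10,x14,x32} A15={x11,x32,x33} A16={x7,x11,x22} A23={x15,x20,x29} A24={x19,x25,x31} A25={x15,x19,x34} A26={x17,x22,x31} A34={x14,x16,x30} A35={x15,x24,x35} A36={x5,x16,x35} A45={x1,x19,x21,x32} A46={x8,x16,x26,x31} A56={x11,x13,x35}
  A123={x29} A126={x22} A134={x14} A145={x32} A156={x11} A235={x15} A245={x19} A246={x31} A346={x16} A356={x35}
C dims 6,15,10; δ0: rk_F7 6; δ1: rk_F7 9
degree 0: 6−6−0 = 0 → Ȟ^0 ≅ 0
degree 1: 15−9−6 = 0 → Ȟ^1 ≅ 0
degree 2: 10−0−9 = 1 → Ȟ^2 ≅ Z/7


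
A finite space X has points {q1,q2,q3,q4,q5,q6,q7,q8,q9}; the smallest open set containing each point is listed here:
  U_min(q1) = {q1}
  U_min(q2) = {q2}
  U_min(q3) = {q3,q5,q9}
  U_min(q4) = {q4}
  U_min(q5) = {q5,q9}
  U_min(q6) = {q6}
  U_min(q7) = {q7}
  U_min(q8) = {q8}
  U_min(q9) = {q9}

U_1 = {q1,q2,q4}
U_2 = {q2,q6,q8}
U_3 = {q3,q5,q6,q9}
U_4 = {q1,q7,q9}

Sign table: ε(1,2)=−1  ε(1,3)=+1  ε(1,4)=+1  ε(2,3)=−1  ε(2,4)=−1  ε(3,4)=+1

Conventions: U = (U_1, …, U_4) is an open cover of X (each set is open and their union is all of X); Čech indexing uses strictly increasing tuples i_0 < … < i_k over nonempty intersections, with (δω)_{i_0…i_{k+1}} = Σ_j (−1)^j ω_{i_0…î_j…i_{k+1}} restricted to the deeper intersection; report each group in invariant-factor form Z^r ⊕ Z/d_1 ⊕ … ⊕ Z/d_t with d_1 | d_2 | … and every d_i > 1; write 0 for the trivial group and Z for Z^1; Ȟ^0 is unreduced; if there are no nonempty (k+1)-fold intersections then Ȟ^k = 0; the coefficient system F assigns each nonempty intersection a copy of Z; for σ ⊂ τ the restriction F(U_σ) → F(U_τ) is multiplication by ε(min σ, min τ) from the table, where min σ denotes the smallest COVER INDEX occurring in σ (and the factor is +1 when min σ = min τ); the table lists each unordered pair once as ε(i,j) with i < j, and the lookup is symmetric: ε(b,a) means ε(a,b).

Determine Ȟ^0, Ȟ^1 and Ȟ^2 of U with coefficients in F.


Ȟ^0 ≅ Z,  Ȟ^1 ≅ Z,  Ȟ^2 ≅ 0

nonempty overlaps:
  U12={q2} U14={q1} U23={q6} U34={q9}
C dims 4,4; δ0: rk 3, SNF 1^3
degree 0: 4−3−0 = 1 → Ȟ^0 ≅ Z
degree 1: 4−0−3 = 1 → Ȟ^1 ≅ Z
degree 2: 0−0−0 = 0 → Ȟ^2 ≅ 0


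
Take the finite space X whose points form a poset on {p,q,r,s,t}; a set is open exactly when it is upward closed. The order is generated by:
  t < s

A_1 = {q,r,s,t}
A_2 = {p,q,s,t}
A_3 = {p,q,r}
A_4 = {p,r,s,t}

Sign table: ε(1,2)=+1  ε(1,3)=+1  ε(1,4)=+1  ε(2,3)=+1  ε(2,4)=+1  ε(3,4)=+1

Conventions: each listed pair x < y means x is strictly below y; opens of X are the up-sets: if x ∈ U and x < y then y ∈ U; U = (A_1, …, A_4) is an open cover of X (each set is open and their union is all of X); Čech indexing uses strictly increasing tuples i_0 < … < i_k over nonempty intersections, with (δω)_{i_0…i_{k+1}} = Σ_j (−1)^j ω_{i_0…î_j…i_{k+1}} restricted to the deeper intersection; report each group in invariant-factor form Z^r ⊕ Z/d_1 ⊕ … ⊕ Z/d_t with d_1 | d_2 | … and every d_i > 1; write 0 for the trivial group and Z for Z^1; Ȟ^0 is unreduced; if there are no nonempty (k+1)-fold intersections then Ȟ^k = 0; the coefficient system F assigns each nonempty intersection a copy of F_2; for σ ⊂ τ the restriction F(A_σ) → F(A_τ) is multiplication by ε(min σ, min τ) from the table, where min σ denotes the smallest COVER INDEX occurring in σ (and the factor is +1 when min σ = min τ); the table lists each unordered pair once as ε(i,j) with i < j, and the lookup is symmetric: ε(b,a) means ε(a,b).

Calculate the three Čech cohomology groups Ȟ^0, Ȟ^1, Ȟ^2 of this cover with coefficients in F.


Ȟ^0 ≅ Z/2; Ȟ^1 ≅ 0; Ȟ^2 ≅ Z/2

nerve of the cover:
  A12={q,s,t} A13={q,r} A14={r,s,t} A23={p,q} A24={p,s,t} A34={p,r}
  A123={q} A124={s,t} A134={r} A234={p}
C dims 4,6,4; δ0: rk_F2 3; δ1: rk_F2 3
Ȟ^0 = (4 − 3) − 0 = 1, so Ȟ^0 ≅ Z/2
Ȟ^1 = (6 − 3) − 3 = 0, so Ȟ^1 ≅ 0
Ȟ^2 = (4 − 0) − 3 = 1, so Ȟ^2 ≅ Z/2


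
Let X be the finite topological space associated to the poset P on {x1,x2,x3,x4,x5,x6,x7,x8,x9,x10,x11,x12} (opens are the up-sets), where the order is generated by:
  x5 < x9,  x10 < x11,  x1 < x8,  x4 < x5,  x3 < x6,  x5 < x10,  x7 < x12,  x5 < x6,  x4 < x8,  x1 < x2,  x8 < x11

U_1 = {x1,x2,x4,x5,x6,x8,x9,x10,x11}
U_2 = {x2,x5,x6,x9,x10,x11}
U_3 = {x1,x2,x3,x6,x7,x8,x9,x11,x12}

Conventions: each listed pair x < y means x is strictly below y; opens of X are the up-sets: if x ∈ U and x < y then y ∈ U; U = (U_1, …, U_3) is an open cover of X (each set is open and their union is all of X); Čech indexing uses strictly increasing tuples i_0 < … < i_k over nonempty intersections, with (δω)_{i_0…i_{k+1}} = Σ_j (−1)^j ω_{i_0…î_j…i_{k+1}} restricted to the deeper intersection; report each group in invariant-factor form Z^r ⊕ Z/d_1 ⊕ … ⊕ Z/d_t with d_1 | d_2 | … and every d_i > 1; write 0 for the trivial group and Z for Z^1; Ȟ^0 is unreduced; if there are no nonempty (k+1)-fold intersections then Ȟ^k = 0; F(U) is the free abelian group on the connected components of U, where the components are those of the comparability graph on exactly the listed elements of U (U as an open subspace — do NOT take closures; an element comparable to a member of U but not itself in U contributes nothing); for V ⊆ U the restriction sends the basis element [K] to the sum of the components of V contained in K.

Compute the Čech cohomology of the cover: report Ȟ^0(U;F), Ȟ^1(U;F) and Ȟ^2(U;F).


nonempty overlaps:
  U12={x2,x5,x6,x9,x10,x11} U13={x1,x2,x6,x8,x9,x11} U23={x2,x6,x9,x11}
  U123={x2,x6,x9,x11}
components per intersection:
  U1: {x1,x2,x4,x5,x6,x8,x9,x10,x11}
  U2: {x2} {x5,x6,x9,x10,x11}
  U3: {x1,x2,x8,x11} {x3,x6} {x7,x12} {x9}
  U12: {x2} {x5,x6,x9,x10,x11}
  U13: {x1,x2,x8,x11} {x6} {x9}
  U23: {x2} {x6} {x9} {x11}
  U123: {x2} {x6} {x9} {x11}
C dims 7,9,4; δ0: rk 5, SNF 1^5; δ1: rk 4, SNF 1^4
degree 0: 7−5−0 = 2 → Ȟ^0 ≅ Z^2
degree 1: 9−4−5 = 0 → Ȟ^1 ≅ 0
degree 2: 4−0−4 = 0 → Ȟ^2 ≅ 0

Ȟ^0 = Z^2, Ȟ^1 = 0, Ȟ^2 = 0


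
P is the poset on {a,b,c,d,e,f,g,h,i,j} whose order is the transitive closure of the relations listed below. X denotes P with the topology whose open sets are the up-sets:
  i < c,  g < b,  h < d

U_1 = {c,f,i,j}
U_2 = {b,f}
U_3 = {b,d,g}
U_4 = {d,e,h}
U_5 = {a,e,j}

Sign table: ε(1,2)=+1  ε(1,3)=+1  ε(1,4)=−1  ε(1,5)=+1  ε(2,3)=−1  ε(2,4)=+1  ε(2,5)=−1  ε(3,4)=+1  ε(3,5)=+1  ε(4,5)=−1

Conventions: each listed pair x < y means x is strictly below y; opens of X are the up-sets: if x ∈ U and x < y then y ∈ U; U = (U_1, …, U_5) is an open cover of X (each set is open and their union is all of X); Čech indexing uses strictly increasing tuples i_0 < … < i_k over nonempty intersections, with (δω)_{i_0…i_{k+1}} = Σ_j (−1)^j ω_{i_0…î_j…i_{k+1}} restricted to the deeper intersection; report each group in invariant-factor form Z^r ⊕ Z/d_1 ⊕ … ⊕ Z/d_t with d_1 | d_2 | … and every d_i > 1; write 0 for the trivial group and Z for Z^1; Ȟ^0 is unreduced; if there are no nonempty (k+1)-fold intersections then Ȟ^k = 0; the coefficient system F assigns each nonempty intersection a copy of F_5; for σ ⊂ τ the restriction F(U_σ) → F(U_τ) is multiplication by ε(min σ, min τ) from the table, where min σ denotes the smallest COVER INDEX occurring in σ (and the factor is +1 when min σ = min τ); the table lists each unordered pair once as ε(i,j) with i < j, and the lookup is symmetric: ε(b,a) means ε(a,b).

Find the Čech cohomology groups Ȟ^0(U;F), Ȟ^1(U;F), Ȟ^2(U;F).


intersection data:
  U12={f} U15={j} U23={b} U34={d} U45={e}
C dims 5,5; δ0: rk_F5 4
Ȟ^0 = (5 − 4) − 0 = 1, so Ȟ^0 ≅ Z/5
Ȟ^1 = (5 − 0) − 4 = 1, so Ȟ^1 ≅ Z/5
Ȟ^2 = (0 − 0) − 0 = 0, so Ȟ^2 ≅ 0

Ȟ^0(U;F) ≅ Z/5; Ȟ^1(U;F) ≅ Z/5; Ȟ^2(U;F) ≅ 0


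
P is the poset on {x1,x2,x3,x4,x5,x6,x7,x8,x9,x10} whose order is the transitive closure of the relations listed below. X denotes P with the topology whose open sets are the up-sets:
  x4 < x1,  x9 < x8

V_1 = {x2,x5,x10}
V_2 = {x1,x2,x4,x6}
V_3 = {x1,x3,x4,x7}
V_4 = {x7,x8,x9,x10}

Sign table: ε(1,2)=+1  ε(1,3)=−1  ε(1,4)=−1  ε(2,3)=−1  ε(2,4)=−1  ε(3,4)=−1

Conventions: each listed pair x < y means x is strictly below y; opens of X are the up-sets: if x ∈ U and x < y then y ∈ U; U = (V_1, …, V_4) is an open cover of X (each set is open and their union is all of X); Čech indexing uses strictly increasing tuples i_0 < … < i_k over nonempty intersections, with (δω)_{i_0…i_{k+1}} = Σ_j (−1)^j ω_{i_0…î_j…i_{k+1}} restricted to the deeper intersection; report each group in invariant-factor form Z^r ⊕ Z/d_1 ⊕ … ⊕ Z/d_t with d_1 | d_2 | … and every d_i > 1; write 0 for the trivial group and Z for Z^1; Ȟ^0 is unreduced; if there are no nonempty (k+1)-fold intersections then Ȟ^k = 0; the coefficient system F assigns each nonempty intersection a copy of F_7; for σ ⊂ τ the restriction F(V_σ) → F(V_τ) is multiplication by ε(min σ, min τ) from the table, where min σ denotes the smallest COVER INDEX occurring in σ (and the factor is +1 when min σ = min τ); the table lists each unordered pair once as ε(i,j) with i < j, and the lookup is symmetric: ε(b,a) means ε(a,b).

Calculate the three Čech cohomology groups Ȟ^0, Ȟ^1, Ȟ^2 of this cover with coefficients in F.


nerve simplices:
  V12={x2} V14={x10} V23={x1,x4} V34={x7}
C dims 4,4; δ0: rk_F7 4
degree 0: 4−4−0 = 0 → Ȟ^0 ≅ 0
degree 1: 4−0−4 = 0 → Ȟ^1 ≅ 0
degree 2: 0−0−0 = 0 → Ȟ^2 ≅ 0

Ȟ^0 = 0, Ȟ^1 = 0, Ȟ^2 = 0


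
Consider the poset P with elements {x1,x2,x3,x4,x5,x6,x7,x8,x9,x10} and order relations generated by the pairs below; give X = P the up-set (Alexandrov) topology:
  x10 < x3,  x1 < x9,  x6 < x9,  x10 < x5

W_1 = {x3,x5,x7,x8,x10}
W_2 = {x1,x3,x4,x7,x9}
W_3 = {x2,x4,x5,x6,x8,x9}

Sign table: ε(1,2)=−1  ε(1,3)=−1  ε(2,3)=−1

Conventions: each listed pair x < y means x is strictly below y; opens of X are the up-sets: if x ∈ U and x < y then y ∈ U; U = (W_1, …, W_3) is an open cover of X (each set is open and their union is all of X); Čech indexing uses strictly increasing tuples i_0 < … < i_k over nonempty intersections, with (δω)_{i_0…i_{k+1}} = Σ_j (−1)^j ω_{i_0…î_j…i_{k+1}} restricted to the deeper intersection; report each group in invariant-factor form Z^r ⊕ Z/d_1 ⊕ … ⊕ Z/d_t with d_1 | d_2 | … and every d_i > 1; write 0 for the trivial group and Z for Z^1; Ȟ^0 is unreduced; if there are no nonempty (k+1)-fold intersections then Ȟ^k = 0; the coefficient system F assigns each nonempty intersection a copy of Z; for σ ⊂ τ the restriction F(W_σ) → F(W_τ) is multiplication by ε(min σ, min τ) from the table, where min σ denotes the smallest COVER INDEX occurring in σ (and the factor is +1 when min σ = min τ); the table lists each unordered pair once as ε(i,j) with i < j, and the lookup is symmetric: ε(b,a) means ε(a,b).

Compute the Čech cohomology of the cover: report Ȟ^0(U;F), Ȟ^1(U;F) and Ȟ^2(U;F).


Ȟ^0 = 0,  Ȟ^1 = Z/2,  Ȟ^2 = 0

cover nerve:
  W12={x3,x7} W13={x5,x8} W23={x4,x9}
C dims 3,3; δ0: rk 3, SNF 1^2·2
Ȟ^0: (3−3)−0=0 ⇒ 0
Ȟ^1: (3−0)−3=0 plus torsion [2] ⇒ Z/2
Ȟ^2: (0−0)−0=0 ⇒ 0


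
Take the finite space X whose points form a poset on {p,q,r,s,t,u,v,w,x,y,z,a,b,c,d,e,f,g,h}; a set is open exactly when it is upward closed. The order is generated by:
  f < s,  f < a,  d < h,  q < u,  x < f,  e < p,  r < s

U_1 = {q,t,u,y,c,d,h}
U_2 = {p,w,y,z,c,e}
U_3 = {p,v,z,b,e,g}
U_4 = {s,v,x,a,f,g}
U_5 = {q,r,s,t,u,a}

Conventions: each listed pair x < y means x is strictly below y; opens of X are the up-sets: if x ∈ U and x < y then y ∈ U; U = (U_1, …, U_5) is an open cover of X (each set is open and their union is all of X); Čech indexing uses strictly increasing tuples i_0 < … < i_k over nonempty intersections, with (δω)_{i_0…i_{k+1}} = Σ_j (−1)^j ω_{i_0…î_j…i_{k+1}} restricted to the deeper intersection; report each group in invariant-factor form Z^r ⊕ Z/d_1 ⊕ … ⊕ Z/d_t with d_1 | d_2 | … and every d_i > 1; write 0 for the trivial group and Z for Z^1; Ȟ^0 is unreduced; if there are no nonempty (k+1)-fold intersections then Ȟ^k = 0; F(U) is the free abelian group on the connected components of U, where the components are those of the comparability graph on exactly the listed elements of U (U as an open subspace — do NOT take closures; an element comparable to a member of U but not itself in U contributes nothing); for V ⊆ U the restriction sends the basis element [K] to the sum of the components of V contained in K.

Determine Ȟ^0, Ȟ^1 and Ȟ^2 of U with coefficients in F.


Ȟ^0 = Z^12, Ȟ^1 = 0, Ȟ^2 = 0

nonempty overlaps:
  U12={y,c} U15={q,t,u} U23={p,z,e} U34={v,g} U45={s,a}
components per intersection:
  U1: {q,u} {t} {y} {c} {d,h}
  U2: {p,e} {w} {y} {z} {c}
  U3: {p,e} {v} {z} {b} {g}
  U4: {s,x,a,f} {v} {g}
  U5: {q,u} {r,s} {t} {a}
  U12: {y} {c}
  U15: {q,u} {t}
  U23: {p,e} {z}
  U34: {v} {g}
  U45: {s} {a}
C dims 22,10; δ0: rk 10, SNF 1^10
degree 0: 22−10−0 = 12 → Ȟ^0 ≅ Z^12
degree 1: 10−0−10 = 0 → Ȟ^1 ≅ 0
degree 2: 0−0−0 = 0 → Ȟ^2 ≅ 0


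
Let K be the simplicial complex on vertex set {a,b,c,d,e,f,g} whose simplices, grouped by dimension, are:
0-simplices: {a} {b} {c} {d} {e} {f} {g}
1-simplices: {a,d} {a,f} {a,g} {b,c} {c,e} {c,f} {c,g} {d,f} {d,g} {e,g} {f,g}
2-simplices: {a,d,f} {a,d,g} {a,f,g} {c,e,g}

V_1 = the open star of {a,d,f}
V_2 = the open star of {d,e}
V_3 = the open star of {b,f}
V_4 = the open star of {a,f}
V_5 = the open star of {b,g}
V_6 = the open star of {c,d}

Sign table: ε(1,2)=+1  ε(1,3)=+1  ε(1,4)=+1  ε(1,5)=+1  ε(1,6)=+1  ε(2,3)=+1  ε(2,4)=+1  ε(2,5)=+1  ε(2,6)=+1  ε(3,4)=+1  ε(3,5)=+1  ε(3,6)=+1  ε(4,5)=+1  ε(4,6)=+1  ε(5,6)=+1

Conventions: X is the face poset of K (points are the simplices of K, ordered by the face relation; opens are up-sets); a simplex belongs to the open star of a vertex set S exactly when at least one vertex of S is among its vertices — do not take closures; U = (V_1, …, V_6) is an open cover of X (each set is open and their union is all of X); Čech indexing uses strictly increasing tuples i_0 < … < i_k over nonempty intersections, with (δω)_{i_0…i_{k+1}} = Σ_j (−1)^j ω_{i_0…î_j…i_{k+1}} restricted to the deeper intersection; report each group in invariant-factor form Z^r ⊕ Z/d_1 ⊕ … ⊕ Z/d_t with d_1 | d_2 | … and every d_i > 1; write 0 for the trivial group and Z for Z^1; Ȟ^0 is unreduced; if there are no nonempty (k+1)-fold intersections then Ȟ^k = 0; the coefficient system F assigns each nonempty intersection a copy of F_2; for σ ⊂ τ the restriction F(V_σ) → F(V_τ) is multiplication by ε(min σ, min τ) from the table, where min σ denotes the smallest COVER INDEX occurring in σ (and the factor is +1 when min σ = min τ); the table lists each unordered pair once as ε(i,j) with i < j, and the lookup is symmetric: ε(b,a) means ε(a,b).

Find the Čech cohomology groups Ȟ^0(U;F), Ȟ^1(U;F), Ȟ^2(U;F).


Ȟ^0 ≅ Z/2; Ȟ^1 ≅ 0; Ȟ^2 ≅ Z/2

nonempty intersections:
  V1={{a},{d},{f},{a,d},{a,f},{a,g},{c,f},{d,f},{d,g},{f,g},{a,d,f},{a,d,g},{a,f,g}} V2={{d},{e},{a,d},{c,e},{d,f},{d,g},{e,g},{a,d,f},{a,d,g},{c,e,g}} V3={{b},{f},{a,f},{b,c},{c,f},{d,f},{f,g},{a,d,f},{a,f,g}} V4={{a},{f},{a,d},{a,f},{a,g},{c,f},{d,f},{f,g},{a,d,f},{a,d,g},{a,f,g}} V5={{b},{g},{a,g},{b,c},{c,g},{d,g},{e,g},{f,g},{a,d,g},{a,f,g},{c,e,g}} V6={{c},{d},{a,d},{b,c},{c,e},{c,f},{c,g},{d,f},{d,g},{a,d,f},{a,d,g},{c,e,g}}
  V12={{d},{a,d},{d,f},{d,g},{a,d,f},{a,d,g}} V13={{f},{a,f},{c,f},{d,f},{f,g},{a,d,f},{a,f,g}} V14={{a},{f},{a,d},{a,f},{a,g},{c,f},{d,f},{f,g},{a,d,f},{a,d,g},{a,f,g}} V15={{a,g},{d,g},{f,g},{a,d,g},{a,f,g}} V16={{d},{a,d},{c,f},{d,f},{d,g},{a,d,f},{a,d,g}} V23={{d,f},{a,d,f}} V24={{a,d},{d,f},{a,d,f},{a,d,g}} V25={{d,g},{e,g},{a,d,g},{c,e,g}} V26={{d},{a,d},{c,e},{d,f},{d,g},{a,d,f},{a,d,g},{c,e,g}} V34={{f},{a,f},{c,f},{d,f},{f,g},{a,d,f},{a,f,g}} V35={{b},{b,c},{f,g},{a,f,g}} V36={{b,c},{c,f},{d,f},{a,d,f}} V45={{a,g},{f,g},{a,d,g},{a,f,g}} V46={{a,d},{c,f},{d,f},{a,d,f},{a,d,g}} V56={{b,c},{c,g},{d,g},{a,d,g},{c,e,g}}
  V123={{d,f},{a,d,f}} V124={{a,d},{d,f},{a,d,f},{a,d,g}} V125={{d,g},{a,d,g}} V126={{d},{a,d},{d,f},{d,g},{a,d,f},{a,d,g}} V134={{f},{a,f},{c,f},{d,f},{f,g},{a,d,f},{a,f,g}} V135={{f,g},{a,f,g}} V136={{c,f},{d,f},{a,d,f}} V145={{a,g},{f,g},{a,d,g},{a,f,g}} V146={{a,d},{c,f},{d,f},{a,d,f},{a,d,g}} V156={{d,g},{a,d,g}} V234={{d,f},{a,d,f}} V236={{d,f},{a,d,f}} V245={{a,d,g}} V246={{a,d},{d,f},{a,d,f},{a,d,g}} V256={{d,g},{a,d,g},{c,e,g}} V345={{f,g},{a,f,g}} V346={{c,f},{d,f},{a,d,f}} V356={{b,c}} V456={{a,d,g}}
  V1234={{d,f},{a,d,f}} V1236={{d,f},{a,d,f}} V1245={{a,d,g}} V1246={{a,d},{d,f},{a,d,f},{a,d,g}} V1256={{d,g},{a,d,g}} V1345={{f,g},{a,f,g}} V1346={{c,f},{d,f},{a,d,f}} V1456={{a,d,g}} V2346={{d,f},{a,d,f}} V2456={{a,d,g}}
  V12346={{d,f},{a,d,f}} V12456={{a,d,g}}
C dims 6,15,19,10; δ0: rk_F2 5; δ1: rk_F2 10; δ2: rk_F2 8
Ȟ^0: (6−5)−0=1 ⇒ Z/2
Ȟ^1: (15−10)−5=0 ⇒ 0
Ȟ^2: (19−8)−10=1 ⇒ Z/2
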